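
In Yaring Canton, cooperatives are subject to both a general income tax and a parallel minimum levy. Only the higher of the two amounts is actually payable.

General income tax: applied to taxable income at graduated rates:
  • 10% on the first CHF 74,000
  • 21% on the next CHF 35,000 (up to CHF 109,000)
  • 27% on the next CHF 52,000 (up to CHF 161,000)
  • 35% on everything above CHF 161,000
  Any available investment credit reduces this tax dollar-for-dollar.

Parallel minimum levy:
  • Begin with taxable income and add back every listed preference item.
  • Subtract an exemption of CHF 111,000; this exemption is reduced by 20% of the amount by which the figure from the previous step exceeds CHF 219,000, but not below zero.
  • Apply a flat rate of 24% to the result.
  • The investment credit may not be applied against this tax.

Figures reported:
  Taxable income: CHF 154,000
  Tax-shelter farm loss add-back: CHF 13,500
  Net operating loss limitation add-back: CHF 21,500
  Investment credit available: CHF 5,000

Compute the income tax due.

CHF 21,900

Parallel minimum levy:
  Adjusted income: CHF 154,000 + CHF 13,500 + CHF 21,500 = CHF 189,000
  Exemption: CHF 189,000 ≤ CHF 219,000, so full CHF 111,000 applies
  Base: CHF 189,000 − CHF 111,000 = CHF 78,000
  CHF 78,000 × 24% = CHF 18,720

General income tax:
  CHF 74,000 × 10% = CHF 7,400
  CHF 35,000 × 21% = CHF 7,350
  CHF 45,000 × 27% = CHF 12,150
  → CHF 26,900
  Less investment credit CHF 5,000 → CHF 21,900

CHF 21,900 > CHF 18,720, so the general income tax governs.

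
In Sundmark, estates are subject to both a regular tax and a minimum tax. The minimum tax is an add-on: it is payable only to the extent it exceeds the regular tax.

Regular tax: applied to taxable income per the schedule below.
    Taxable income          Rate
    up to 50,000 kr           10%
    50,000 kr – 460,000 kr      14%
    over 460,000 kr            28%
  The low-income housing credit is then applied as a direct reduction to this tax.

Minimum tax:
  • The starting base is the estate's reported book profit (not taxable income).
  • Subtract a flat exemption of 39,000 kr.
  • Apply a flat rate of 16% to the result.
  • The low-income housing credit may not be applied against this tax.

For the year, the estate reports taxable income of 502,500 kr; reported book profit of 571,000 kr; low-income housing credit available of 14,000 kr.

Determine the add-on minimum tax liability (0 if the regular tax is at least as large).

Regular tax:
  50,000 kr × 10% = 5,000 kr
  410,000 kr × 14% = 57,400 kr
  42,500 kr × 28% = 11,900 kr
  → 74,300 kr
  Less low-income housing credit 14,000 kr → 60,300 kr

Minimum tax:
  Base (reported book profit): 571,000 kr
  Less exemption 39,000 kr → base 532,000 kr
  532,000 kr × 16% = 85,120 kr

Excess of minimum tax over regular tax: 85,120 kr − 60,300 kr = 24,820 kr.

24,820 kr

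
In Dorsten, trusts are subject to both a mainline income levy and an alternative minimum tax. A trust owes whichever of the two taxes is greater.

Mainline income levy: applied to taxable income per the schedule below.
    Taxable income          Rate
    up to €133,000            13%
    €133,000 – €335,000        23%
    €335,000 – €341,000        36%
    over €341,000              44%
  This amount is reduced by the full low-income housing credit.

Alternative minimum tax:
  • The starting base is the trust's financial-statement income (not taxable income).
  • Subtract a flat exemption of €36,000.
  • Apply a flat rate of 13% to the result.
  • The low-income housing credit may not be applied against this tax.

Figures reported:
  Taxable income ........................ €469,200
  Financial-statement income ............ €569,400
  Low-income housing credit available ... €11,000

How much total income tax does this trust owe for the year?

€111,318

Mainline income levy:
  €133,000 × 13% = €17,290
  €202,000 × 23% = €46,460
  €6,000 × 36% = €2,160
  €128,200 × 44% = €56,408
  → €122,318
  Less low-income housing credit €11,000 → €111,318

Alternative minimum tax:
  Base (financial-statement income): €569,400
  Less exemption €36,000 → base €533,400
  €533,400 × 13% = €69,342

€111,318 > €69,342, so the mainline income levy governs.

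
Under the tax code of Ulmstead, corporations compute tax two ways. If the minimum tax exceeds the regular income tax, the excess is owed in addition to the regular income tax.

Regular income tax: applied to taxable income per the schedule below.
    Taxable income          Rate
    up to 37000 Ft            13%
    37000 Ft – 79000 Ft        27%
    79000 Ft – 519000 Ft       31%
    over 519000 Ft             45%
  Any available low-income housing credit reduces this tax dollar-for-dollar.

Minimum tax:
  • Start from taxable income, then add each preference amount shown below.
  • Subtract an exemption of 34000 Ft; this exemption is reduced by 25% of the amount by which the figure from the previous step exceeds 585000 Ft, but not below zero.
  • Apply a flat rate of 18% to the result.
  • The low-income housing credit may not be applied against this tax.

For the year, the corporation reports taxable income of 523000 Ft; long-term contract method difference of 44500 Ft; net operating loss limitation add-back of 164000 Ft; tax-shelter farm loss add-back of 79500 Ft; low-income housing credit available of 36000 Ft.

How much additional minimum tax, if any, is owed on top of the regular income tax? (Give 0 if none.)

Regular income tax:
  37000 Ft × 13% = 4810 Ft
  42000 Ft × 27% = 11340 Ft
  440000 Ft × 31% = 136400 Ft
  4000 Ft × 45% = 1800 Ft
  → 154350 Ft
  Less low-income housing credit 36000 Ft → 118350 Ft

Minimum tax:
  Adjusted income: 523000 Ft + 44500 Ft + 164000 Ft + 79500 Ft = 811000 Ft
  Exemption: 25% × (811000 Ft − 585000 Ft) = 56500 Ft ≥ 34000 Ft, so the exemption is fully phased out
  Base: 811000 Ft − 0 Ft = 811000 Ft
  811000 Ft × 18% = 145980 Ft

Excess of minimum tax over regular income tax: 145980 Ft − 118350 Ft = 27630 Ft.

27630 Ft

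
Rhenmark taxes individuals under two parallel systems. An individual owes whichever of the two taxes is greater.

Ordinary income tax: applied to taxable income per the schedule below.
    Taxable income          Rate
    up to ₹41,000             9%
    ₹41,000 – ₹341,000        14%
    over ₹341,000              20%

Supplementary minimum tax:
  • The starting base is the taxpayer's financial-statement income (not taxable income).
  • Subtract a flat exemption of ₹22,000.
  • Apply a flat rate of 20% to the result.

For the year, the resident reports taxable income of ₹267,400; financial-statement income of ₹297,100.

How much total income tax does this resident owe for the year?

Supplementary minimum tax:
  Base (financial-statement income): ₹297,100
  Less exemption ₹22,000 → base ₹275,100
  ₹275,100 × 20% = ₹55,020

Ordinary income tax:
  ₹41,000 × 9% = ₹3,690
  ₹226,400 × 14% = ₹31,696
  → ₹35,386

₹55,020 > ₹35,386, so the supplementary minimum tax is the binding amount.

₹55,020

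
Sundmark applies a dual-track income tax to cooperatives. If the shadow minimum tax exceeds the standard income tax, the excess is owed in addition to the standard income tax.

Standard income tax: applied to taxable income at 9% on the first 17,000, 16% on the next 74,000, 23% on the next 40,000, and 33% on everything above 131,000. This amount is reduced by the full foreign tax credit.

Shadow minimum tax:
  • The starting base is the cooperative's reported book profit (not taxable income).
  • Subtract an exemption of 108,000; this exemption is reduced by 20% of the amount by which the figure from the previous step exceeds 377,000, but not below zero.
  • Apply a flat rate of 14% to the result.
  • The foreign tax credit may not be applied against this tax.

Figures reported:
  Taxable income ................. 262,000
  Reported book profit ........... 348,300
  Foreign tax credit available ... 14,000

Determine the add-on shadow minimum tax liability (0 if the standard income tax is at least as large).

Standard income tax:
  17,000 × 9% = 1,530
  74,000 × 16% = 11,840
  40,000 × 23% = 9,200
  131,000 × 33% = 43,230
  → 65,800
  Less foreign tax credit 14,000 → 51,800

Shadow minimum tax:
  Base (reported book profit): 348,300
  Exemption: 348,300 ≤ 377,000, so full 108,000 applies
  Base: 348,300 − 108,000 = 240,300
  240,300 × 14% = 33,642

33,642 ≤ 51,800, so no add-on is due.

0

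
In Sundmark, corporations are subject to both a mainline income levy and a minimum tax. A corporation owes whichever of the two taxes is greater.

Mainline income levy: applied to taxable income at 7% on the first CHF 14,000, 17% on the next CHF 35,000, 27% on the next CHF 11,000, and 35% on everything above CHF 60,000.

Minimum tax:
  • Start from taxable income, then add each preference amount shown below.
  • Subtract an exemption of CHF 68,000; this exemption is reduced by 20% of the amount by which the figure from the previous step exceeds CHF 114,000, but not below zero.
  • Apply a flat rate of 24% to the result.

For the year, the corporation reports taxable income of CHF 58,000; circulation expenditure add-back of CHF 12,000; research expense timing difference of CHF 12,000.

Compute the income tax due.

Mainline income levy:
  CHF 14,000 × 7% = CHF 980
  CHF 35,000 × 17% = CHF 5,950
  CHF 9,000 × 27% = CHF 2,430
  → CHF 9,360

Minimum tax:
  Adjusted income: CHF 58,000 + CHF 12,000 + CHF 12,000 = CHF 82,000
  Exemption: CHF 82,000 ≤ CHF 114,000, so full CHF 68,000 applies
  Base: CHF 82,000 − CHF 68,000 = CHF 14,000
  CHF 14,000 × 24% = CHF 3,360

CHF 9,360 > CHF 3,360, so the mainline income levy governs.

CHF 9,360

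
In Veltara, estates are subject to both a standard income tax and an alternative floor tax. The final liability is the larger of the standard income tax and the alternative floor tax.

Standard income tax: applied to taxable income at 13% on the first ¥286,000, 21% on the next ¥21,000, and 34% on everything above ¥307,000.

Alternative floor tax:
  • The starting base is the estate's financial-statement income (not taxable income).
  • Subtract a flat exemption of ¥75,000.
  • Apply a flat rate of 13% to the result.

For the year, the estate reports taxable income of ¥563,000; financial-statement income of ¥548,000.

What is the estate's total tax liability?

¥128,630

Standard income tax:
  ¥286,000 × 13% = ¥37,180
  ¥21,000 × 21% = ¥4,410
  ¥256,000 × 34% = ¥87,040
  → ¥128,630

Alternative floor tax:
  Base (financial-statement income): ¥548,000
  Less exemption ¥75,000 → base ¥473,000
  ¥473,000 × 13% = ¥61,490

¥128,630 > ¥61,490, so the standard income tax governs.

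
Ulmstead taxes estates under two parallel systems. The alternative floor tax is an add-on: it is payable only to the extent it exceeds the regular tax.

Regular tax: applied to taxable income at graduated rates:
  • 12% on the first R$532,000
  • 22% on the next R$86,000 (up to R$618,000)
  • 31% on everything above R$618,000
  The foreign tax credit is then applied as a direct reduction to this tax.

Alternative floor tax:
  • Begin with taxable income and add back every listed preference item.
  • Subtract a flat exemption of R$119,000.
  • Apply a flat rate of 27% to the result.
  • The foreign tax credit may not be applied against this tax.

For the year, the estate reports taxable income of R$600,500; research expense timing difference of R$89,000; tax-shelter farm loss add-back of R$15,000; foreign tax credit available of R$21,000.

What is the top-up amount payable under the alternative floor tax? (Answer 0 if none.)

Regular tax:
  R$532,000 × 12% = R$63,840
  R$68,500 × 22% = R$15,070
  → R$78,910
  Less foreign tax credit R$21,000 → R$57,910

Alternative floor tax:
  Adjusted income: R$600,500 + R$89,000 + R$15,000 = R$704,500
  Less exemption R$119,000 → base R$585,500
  R$585,500 × 27% = R$158,085

Excess of alternative floor tax over regular tax: R$158,085 − R$57,910 = R$100,175.

R$100,175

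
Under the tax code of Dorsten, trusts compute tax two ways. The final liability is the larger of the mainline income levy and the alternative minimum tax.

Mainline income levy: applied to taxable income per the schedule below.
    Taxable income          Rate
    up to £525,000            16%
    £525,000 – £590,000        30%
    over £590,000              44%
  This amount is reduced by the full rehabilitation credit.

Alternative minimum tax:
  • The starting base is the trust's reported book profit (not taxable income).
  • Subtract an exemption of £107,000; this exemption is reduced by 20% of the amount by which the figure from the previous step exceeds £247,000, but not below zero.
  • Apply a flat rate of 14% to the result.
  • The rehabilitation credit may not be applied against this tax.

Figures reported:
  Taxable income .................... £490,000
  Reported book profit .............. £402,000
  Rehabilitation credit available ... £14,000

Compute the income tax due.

Alternative minimum tax:
  Base (reported book profit): £402,000
  Exemption: £107,000 − 20% × (£402,000 − £247,000) = £107,000 − £31,000 = £76,000
  Base: £402,000 − £76,000 = £326,000
  £326,000 × 14% = £45,640

Mainline income levy:
  £490,000 × 16% = £78,400
  Less rehabilitation credit £14,000 → £64,400

£64,400 > £45,640, so the mainline income levy governs.

£64,400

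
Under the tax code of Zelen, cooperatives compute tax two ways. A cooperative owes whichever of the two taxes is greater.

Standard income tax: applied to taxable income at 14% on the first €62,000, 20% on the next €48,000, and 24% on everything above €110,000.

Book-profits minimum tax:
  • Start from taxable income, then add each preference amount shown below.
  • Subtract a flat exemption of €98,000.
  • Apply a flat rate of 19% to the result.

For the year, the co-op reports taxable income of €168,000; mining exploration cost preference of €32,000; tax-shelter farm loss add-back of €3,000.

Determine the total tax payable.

Standard income tax:
  €62,000 × 14% = €8,680
  €48,000 × 20% = €9,600
  €58,000 × 24% = €13,920
  → €32,200

Book-profits minimum tax:
  Adjusted income: €168,000 + €32,000 + €3,000 = €203,000
  Less exemption €98,000 → base €105,000
  €105,000 × 19% = €19,950

€32,200 > €19,950, so the standard income tax governs.

€32,200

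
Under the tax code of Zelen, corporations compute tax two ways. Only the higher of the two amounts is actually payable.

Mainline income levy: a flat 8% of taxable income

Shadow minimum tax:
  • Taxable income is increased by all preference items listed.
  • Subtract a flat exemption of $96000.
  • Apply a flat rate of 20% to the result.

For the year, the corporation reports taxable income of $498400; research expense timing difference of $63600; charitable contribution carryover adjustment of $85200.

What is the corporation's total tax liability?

Mainline income levy:
  $498400 × 8% = $39872

Shadow minimum tax:
  Adjusted income: $498400 + $63600 + $85200 = $647200
  Less exemption $96000 → base $551200
  $551200 × 20% = $110240

$110240 > $39872, so the shadow minimum tax is the binding amount.

$110240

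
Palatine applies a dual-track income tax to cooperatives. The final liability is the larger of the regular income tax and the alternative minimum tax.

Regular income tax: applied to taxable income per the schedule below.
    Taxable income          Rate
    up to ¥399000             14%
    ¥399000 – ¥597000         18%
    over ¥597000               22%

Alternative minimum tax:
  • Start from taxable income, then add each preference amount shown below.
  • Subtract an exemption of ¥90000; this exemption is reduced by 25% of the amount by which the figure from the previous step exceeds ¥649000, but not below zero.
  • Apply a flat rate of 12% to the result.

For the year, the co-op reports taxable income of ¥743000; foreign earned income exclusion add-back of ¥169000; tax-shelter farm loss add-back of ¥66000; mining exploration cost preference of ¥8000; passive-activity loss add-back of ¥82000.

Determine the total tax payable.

Alternative minimum tax:
  Adjusted income: ¥743000 + ¥169000 + ¥66000 + ¥8000 + ¥82000 = ¥1068000
  Exemption: 25% × (¥1068000 − ¥649000) = ¥104750 ≥ ¥90000, so the exemption is fully phased out
  Base: ¥1068000 − ¥0 = ¥1068000
  ¥1068000 × 12% = ¥128160

Regular income tax:
  ¥399000 × 14% = ¥55860
  ¥198000 × 18% = ¥35640
  ¥146000 × 22% = ¥32120
  → ¥123620

¥128160 > ¥123620, so the alternative minimum tax is the binding amount.

¥128160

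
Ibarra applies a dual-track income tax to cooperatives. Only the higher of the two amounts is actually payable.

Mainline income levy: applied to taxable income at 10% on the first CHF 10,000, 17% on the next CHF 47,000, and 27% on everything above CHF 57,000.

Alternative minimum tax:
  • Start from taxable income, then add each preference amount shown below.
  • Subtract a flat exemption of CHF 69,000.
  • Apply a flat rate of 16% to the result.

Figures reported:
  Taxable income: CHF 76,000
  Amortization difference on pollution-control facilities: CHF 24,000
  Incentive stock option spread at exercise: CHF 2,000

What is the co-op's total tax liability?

Alternative minimum tax:
  Adjusted income: CHF 76,000 + CHF 24,000 + CHF 2,000 = CHF 102,000
  Less exemption CHF 69,000 → base CHF 33,000
  CHF 33,000 × 16% = CHF 5,280

Mainline income levy:
  CHF 10,000 × 10% = CHF 1,000
  CHF 47,000 × 17% = CHF 7,990
  CHF 19,000 × 27% = CHF 5,130
  → CHF 14,120

CHF 14,120 > CHF 5,280, so the mainline income levy governs.

CHF 14,120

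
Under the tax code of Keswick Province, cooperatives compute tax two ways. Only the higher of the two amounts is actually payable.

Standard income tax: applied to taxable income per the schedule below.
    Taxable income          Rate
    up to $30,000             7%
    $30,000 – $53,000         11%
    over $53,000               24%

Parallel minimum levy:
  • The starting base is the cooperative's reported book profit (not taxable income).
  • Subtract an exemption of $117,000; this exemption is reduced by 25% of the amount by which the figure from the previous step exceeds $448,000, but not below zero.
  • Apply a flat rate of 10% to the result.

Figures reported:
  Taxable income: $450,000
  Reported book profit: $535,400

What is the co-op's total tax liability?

Parallel minimum levy:
  Base (reported book profit): $535,400
  Exemption: $117,000 − 25% × ($535,400 − $448,000) = $117,000 − $21,850 = $95,150
  Base: $535,400 − $95,150 = $440,250
  $440,250 × 10% = $44,025

Standard income tax:
  $30,000 × 7% = $2,100
  $23,000 × 11% = $2,530
  $397,000 × 24% = $95,280
  → $99,910

$99,910 > $44,025, so the standard income tax governs.

$99,910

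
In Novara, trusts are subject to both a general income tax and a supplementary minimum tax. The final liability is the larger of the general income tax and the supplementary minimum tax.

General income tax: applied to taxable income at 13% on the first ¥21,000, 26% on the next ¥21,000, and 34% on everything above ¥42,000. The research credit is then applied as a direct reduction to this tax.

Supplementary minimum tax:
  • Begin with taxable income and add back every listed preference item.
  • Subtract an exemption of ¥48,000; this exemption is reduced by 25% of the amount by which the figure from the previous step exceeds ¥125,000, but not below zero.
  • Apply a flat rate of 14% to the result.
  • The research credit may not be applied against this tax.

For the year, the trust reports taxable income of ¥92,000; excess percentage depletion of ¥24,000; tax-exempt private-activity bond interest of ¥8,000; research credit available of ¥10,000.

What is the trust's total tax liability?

¥15,190

General income tax:
  ¥21,000 × 13% = ¥2,730
  ¥21,000 × 26% = ¥5,460
  ¥50,000 × 34% = ¥17,000
  → ¥25,190
  Less research credit ¥10,000 → ¥15,190

Supplementary minimum tax:
  Adjusted income: ¥92,000 + ¥24,000 + ¥8,000 = ¥124,000
  Exemption: ¥124,000 ≤ ¥125,000, so full ¥48,000 applies
  Base: ¥124,000 − ¥48,000 = ¥76,000
  ¥76,000 × 14% = ¥10,640

¥15,190 > ¥10,640, so the general income tax governs.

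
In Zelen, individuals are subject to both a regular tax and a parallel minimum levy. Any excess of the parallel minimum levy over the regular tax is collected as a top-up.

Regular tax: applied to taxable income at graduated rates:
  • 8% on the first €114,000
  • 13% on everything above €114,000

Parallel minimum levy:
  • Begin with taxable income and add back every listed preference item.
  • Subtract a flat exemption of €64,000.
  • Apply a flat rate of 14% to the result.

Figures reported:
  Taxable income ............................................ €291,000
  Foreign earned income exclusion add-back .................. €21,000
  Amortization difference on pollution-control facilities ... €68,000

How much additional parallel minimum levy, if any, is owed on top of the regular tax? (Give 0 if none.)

Parallel minimum levy:
  Adjusted income: €291,000 + €21,000 + €68,000 = €380,000
  Less exemption €64,000 → base €316,000
  €316,000 × 14% = €44,240

Regular tax:
  €114,000 × 8% = €9,120
  €177,000 × 13% = €23,010
  → €32,130

Excess of parallel minimum levy over regular tax: €44,240 − €32,130 = €12,110.

€12,110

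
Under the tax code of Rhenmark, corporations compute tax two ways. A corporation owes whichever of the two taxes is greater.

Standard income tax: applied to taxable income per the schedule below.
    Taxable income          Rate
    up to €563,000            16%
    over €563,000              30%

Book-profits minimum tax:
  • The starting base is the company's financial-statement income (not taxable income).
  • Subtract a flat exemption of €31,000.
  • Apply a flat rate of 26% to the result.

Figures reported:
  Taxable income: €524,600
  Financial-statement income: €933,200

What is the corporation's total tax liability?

€234,572

Book-profits minimum tax:
  Base (financial-statement income): €933,200
  Less exemption €31,000 → base €902,200
  €902,200 × 26% = €234,572

Standard income tax:
  €524,600 × 16% = €83,936

€234,572 > €83,936, so the book-profits minimum tax is the binding amount.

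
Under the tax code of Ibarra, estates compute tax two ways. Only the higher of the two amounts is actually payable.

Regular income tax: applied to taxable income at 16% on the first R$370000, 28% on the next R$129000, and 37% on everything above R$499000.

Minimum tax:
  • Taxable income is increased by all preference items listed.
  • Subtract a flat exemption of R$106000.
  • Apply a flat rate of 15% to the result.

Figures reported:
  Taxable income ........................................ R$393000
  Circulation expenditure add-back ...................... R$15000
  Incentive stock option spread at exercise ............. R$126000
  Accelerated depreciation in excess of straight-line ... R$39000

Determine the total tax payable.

R$70050

Minimum tax:
  Adjusted income: R$393000 + R$15000 + R$126000 + R$39000 = R$573000
  Less exemption R$106000 → base R$467000
  R$467000 × 15% = R$70050

Regular income tax:
  R$370000 × 16% = R$59200
  R$23000 × 28% = R$6440
  → R$65640

R$70050 > R$65640, so the minimum tax is the binding amount.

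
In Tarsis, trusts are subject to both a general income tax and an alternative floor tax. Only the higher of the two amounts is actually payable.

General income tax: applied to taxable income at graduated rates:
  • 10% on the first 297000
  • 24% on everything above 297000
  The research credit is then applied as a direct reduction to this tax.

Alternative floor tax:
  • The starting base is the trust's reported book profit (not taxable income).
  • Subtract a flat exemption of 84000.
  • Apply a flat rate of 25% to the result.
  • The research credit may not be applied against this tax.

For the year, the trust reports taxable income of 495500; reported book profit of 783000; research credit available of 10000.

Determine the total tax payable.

Alternative floor tax:
  Base (reported book profit): 783000
  Less exemption 84000 → base 699000
  699000 × 25% = 174750

General income tax:
  297000 × 10% = 29700
  198500 × 24% = 47640
  → 77340
  Less research credit 10000 → 67340

174750 > 67340, so the alternative floor tax is the binding amount.

174750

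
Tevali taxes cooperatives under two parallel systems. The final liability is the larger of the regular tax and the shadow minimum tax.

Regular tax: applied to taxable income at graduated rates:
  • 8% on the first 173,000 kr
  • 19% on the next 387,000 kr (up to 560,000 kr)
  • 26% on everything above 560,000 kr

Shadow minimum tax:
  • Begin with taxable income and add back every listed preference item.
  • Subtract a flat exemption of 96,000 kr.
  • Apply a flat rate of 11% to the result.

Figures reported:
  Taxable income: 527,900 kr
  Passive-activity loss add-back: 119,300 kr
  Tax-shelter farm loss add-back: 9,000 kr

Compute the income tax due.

Shadow minimum tax:
  Adjusted income: 527,900 kr + 119,300 kr + 9,000 kr = 656,200 kr
  Less exemption 96,000 kr → base 560,200 kr
  560,200 kr × 11% = 61,622 kr

Regular tax:
  173,000 kr × 8% = 13,840 kr
  354,900 kr × 19% = 67,431 kr
  → 81,271 kr

81,271 kr > 61,622 kr, so the regular tax governs.

81,271 kr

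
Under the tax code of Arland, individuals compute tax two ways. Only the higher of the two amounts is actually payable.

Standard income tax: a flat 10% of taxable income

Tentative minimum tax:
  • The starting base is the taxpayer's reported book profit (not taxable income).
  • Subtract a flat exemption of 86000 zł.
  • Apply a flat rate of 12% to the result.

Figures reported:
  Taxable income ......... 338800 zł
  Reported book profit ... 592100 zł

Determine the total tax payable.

60732 zł

Standard income tax:
  338800 zł × 10% = 33880 zł

Tentative minimum tax:
  Base (reported book profit): 592100 zł
  Less exemption 86000 zł → base 506100 zł
  506100 zł × 12% = 60732 zł

60732 zł > 33880 zł, so the tentative minimum tax is the binding amount.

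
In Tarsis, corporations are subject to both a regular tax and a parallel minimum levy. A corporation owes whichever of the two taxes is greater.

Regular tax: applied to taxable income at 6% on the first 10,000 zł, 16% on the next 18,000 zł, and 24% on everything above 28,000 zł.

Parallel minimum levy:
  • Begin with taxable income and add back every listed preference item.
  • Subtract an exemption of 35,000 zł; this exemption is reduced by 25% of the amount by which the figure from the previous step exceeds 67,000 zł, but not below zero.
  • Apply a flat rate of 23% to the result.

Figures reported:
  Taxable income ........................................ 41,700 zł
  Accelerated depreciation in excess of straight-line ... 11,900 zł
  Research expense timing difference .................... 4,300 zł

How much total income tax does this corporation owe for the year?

6,768 zł

Parallel minimum levy:
  Adjusted income: 41,700 zł + 11,900 zł + 4,300 zł = 57,900 zł
  Exemption: 57,900 zł ≤ 67,000 zł, so full 35,000 zł applies
  Base: 57,900 zł − 35,000 zł = 22,900 zł
  22,900 zł × 23% = 5,267 zł

Regular tax:
  10,000 zł × 6% = 600 zł
  18,000 zł × 16% = 2,880 zł
  13,700 zł × 24% = 3,288 zł
  → 6,768 zł

6,768 zł > 5,267 zł, so the regular tax governs.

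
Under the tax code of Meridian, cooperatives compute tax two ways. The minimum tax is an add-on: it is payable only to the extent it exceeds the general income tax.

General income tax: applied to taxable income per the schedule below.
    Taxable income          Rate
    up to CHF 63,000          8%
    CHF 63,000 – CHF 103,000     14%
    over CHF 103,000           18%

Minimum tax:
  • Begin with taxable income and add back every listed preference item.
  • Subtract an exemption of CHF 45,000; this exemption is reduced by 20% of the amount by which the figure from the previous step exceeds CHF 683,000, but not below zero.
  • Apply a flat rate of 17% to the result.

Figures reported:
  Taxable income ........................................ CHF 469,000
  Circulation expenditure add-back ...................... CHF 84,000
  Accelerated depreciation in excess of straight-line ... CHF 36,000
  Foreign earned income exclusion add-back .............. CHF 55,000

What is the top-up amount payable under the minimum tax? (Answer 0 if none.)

General income tax:
  CHF 63,000 × 8% = CHF 5,040
  CHF 40,000 × 14% = CHF 5,600
  CHF 366,000 × 18% = CHF 65,880
  → CHF 76,520

Minimum tax:
  Adjusted income: CHF 469,000 + CHF 84,000 + CHF 36,000 + CHF 55,000 = CHF 644,000
  Exemption: CHF 644,000 ≤ CHF 683,000, so full CHF 45,000 applies
  Base: CHF 644,000 − CHF 45,000 = CHF 599,000
  CHF 599,000 × 17% = CHF 101,830

Excess of minimum tax over general income tax: CHF 101,830 − CHF 76,520 = CHF 25,310.

CHF 25,310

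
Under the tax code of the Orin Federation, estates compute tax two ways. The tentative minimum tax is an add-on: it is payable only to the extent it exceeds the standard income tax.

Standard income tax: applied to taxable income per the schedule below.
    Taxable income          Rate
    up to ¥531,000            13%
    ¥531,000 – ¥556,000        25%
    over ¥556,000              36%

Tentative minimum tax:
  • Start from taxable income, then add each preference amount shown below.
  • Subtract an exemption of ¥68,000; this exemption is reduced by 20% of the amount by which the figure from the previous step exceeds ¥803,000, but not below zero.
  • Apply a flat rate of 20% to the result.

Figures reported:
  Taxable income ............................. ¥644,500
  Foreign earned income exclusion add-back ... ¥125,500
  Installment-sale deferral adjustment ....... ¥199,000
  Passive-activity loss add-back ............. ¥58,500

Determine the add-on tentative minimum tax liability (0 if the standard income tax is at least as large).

¥93,740

Standard income tax:
  ¥531,000 × 13% = ¥69,030
  ¥25,000 × 25% = ¥6,250
  ¥88,500 × 36% = ¥31,860
  → ¥107,140

Tentative minimum tax:
  Adjusted income: ¥644,500 + ¥125,500 + ¥199,000 + ¥58,500 = ¥1,027,500
  Exemption: ¥68,000 − 20% × (¥1,027,500 − ¥803,000) = ¥68,000 − ¥44,900 = ¥23,100
  Base: ¥1,027,500 − ¥23,100 = ¥1,004,400
  ¥1,004,400 × 20% = ¥200,880

Excess of tentative minimum tax over standard income tax: ¥200,880 − ¥107,140 = ¥93,740.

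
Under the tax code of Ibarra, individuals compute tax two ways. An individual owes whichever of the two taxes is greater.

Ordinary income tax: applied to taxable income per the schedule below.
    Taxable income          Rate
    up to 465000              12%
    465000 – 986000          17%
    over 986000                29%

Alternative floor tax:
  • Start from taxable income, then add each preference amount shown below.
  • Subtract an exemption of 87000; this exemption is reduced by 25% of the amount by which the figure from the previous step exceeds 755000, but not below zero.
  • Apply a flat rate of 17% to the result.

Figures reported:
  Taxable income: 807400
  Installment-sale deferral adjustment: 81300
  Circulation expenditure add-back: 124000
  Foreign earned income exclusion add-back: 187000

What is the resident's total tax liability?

Ordinary income tax:
  465000 × 12% = 55800
  342400 × 17% = 58208
  → 114008

Alternative floor tax:
  Adjusted income: 807400 + 81300 + 124000 + 187000 = 1199700
  Exemption: 25% × (1199700 − 755000) = 111175 ≥ 87000, so the exemption is fully phased out
  Base: 1199700 − 0 = 1199700
  1199700 × 17% = 203949

203949 > 114008, so the alternative floor tax is the binding amount.

203949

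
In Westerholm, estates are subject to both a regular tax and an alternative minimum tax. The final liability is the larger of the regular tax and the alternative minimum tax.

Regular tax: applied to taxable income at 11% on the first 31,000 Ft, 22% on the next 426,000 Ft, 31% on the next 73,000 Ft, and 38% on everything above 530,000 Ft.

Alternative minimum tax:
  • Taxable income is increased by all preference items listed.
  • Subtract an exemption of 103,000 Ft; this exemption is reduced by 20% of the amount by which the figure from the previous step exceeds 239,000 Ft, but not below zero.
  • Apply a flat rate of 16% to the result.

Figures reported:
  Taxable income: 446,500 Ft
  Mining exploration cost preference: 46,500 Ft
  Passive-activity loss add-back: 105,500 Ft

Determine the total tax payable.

94,820 Ft

Alternative minimum tax:
  Adjusted income: 446,500 Ft + 46,500 Ft + 105,500 Ft = 598,500 Ft
  Exemption: 103,000 Ft − 20% × (598,500 Ft − 239,000 Ft) = 103,000 Ft − 71,900 Ft = 31,100 Ft
  Base: 598,500 Ft − 31,100 Ft = 567,400 Ft
  567,400 Ft × 16% = 90,784 Ft

Regular tax:
  31,000 Ft × 11% = 3,410 Ft
  415,500 Ft × 22% = 91,410 Ft
  → 94,820 Ft

94,820 Ft > 90,784 Ft, so the regular tax governs.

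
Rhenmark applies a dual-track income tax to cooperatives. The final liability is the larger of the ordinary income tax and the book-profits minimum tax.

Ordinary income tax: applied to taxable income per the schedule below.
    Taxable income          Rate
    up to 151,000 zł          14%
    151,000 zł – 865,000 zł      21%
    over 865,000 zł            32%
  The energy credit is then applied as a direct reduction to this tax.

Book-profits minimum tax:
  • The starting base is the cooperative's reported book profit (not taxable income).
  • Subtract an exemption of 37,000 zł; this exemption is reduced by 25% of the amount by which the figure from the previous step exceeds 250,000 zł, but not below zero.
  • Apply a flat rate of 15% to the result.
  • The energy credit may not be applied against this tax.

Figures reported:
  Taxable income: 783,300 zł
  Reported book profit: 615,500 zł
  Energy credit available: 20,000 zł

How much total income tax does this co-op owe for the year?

Book-profits minimum tax:
  Base (reported book profit): 615,500 zł
  Exemption: 25% × (615,500 zł − 250,000 zł) = 91,375 zł ≥ 37,000 zł, so the exemption is fully phased out
  Base: 615,500 zł − 0 zł = 615,500 zł
  615,500 zł × 15% = 92,325 zł

Ordinary income tax:
  151,000 zł × 14% = 21,140 zł
  632,300 zł × 21% = 132,783 zł
  → 153,923 zł
  Less energy credit 20,000 zł → 133,923 zł

133,923 zł > 92,325 zł, so the ordinary income tax governs.

133,923 zł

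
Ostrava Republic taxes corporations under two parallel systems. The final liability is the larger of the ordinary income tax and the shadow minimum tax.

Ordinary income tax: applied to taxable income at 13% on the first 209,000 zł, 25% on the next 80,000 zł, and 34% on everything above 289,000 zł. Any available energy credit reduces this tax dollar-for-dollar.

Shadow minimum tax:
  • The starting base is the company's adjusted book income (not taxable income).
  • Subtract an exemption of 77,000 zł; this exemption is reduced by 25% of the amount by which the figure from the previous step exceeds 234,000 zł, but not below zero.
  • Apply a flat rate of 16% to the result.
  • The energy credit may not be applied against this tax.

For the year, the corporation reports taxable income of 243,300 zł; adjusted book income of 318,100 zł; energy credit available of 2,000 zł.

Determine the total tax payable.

Shadow minimum tax:
  Base (adjusted book income): 318,100 zł
  Exemption: 77,000 zł − 25% × (318,100 zł − 234,000 zł) = 77,000 zł − 21,025 zł = 55,975 zł
  Base: 318,100 zł − 55,975 zł = 262,125 zł
  262,125 zł × 16% = 41,940 zł

Ordinary income tax:
  209,000 zł × 13% = 27,170 zł
  34,300 zł × 25% = 8,575 zł
  → 35,745 zł
  Less energy credit 2,000 zł → 33,745 zł

41,940 zł > 33,745 zł, so the shadow minimum tax is the binding amount.

41,940 zł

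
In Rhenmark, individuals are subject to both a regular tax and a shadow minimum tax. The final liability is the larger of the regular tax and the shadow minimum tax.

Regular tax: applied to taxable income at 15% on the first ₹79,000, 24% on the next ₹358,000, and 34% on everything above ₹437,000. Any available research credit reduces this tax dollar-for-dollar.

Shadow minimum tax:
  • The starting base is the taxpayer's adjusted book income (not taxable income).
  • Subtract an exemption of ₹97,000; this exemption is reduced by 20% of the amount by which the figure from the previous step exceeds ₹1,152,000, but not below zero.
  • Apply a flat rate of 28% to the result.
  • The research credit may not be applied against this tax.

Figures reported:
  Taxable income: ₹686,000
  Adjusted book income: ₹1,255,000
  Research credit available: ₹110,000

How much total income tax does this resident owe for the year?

₹330,008

Regular tax:
  ₹79,000 × 15% = ₹11,850
  ₹358,000 × 24% = ₹85,920
  ₹249,000 × 34% = ₹84,660
  → ₹182,430
  Less research credit ₹110,000 → ₹72,430

Shadow minimum tax:
  Base (adjusted book income): ₹1,255,000
  Exemption: ₹97,000 − 20% × (₹1,255,000 − ₹1,152,000) = ₹97,000 − ₹20,600 = ₹76,400
  Base: ₹1,255,000 − ₹76,400 = ₹1,178,600
  ₹1,178,600 × 28% = ₹330,008

₹330,008 > ₹72,430, so the shadow minimum tax is the binding amount.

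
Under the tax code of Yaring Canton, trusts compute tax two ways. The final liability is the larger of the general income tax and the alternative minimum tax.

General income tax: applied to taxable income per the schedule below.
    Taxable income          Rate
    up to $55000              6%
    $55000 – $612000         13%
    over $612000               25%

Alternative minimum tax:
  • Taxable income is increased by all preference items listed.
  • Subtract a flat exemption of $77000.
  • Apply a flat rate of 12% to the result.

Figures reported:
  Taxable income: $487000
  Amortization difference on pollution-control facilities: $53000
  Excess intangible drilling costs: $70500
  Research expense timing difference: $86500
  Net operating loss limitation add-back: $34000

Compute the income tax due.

$78480

Alternative minimum tax:
  Adjusted income: $487000 + $53000 + $70500 + $86500 + $34000 = $731000
  Less exemption $77000 → base $654000
  $654000 × 12% = $78480

General income tax:
  $55000 × 6% = $3300
  $432000 × 13% = $56160
  → $59460

$78480 > $59460, so the alternative minimum tax is the binding amount.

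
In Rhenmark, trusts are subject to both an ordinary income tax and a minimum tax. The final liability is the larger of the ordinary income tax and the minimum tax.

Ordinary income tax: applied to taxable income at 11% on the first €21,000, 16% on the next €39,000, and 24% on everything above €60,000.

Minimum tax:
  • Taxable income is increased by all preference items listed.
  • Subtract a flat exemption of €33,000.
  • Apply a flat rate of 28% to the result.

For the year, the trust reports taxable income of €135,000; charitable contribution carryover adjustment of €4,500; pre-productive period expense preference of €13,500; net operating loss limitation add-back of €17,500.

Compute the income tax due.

€38,500

Minimum tax:
  Adjusted income: €135,000 + €4,500 + €13,500 + €17,500 = €170,500
  Less exemption €33,000 → base €137,500
  €137,500 × 28% = €38,500

Ordinary income tax:
  €21,000 × 11% = €2,310
  €39,000 × 16% = €6,240
  €75,000 × 24% = €18,000
  → €26,550

€38,500 > €26,550, so the minimum tax is the binding amount.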